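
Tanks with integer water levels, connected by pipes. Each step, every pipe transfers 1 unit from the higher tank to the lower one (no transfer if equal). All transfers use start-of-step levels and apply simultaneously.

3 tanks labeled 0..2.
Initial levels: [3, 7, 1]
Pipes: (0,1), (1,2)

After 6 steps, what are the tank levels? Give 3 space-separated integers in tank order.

Answer: 4 3 4

Derivation:
Step 1: flows [1->0,1->2] -> levels [4 5 2]
Step 2: flows [1->0,1->2] -> levels [5 3 3]
Step 3: flows [0->1,1=2] -> levels [4 4 3]
Step 4: flows [0=1,1->2] -> levels [4 3 4]
Step 5: flows [0->1,2->1] -> levels [3 5 3]
Step 6: flows [1->0,1->2] -> levels [4 3 4]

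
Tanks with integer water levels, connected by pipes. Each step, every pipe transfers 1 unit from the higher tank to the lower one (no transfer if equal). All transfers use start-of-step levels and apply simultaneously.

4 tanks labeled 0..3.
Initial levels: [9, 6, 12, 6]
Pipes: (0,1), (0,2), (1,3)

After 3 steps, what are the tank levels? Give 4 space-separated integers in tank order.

Step 1: flows [0->1,2->0,1=3] -> levels [9 7 11 6]
Step 2: flows [0->1,2->0,1->3] -> levels [9 7 10 7]
Step 3: flows [0->1,2->0,1=3] -> levels [9 8 9 7]

Answer: 9 8 9 7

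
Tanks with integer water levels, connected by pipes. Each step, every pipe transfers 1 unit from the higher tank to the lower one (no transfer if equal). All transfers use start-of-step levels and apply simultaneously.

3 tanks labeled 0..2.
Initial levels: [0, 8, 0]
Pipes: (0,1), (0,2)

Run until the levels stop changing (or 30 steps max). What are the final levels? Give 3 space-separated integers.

Answer: 2 3 3

Derivation:
Step 1: flows [1->0,0=2] -> levels [1 7 0]
Step 2: flows [1->0,0->2] -> levels [1 6 1]
Step 3: flows [1->0,0=2] -> levels [2 5 1]
Step 4: flows [1->0,0->2] -> levels [2 4 2]
Step 5: flows [1->0,0=2] -> levels [3 3 2]
Step 6: flows [0=1,0->2] -> levels [2 3 3]
Step 7: flows [1->0,2->0] -> levels [4 2 2]
Step 8: flows [0->1,0->2] -> levels [2 3 3]
  -> period-2 cycle: step 8 state = step 6 state; never stabilizes
  -> state at step 30: (30-6) mod 2 = 0, same as step 6 -> [2 3 3]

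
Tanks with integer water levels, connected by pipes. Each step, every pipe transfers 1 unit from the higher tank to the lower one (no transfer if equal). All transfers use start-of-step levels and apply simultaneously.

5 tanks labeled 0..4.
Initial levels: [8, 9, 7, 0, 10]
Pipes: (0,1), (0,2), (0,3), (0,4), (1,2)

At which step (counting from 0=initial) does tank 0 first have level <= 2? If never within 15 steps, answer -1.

Step 1: flows [1->0,0->2,0->3,4->0,1->2] -> levels [8 7 9 1 9]
Step 2: flows [0->1,2->0,0->3,4->0,2->1] -> levels [8 9 7 2 8]
Step 3: flows [1->0,0->2,0->3,0=4,1->2] -> levels [7 7 9 3 8]
Step 4: flows [0=1,2->0,0->3,4->0,2->1] -> levels [8 8 7 4 7]
Step 5: flows [0=1,0->2,0->3,0->4,1->2] -> levels [5 7 9 5 8]
Step 6: flows [1->0,2->0,0=3,4->0,2->1] -> levels [8 7 7 5 7]
Step 7: flows [0->1,0->2,0->3,0->4,1=2] -> levels [4 8 8 6 8]
Step 8: flows [1->0,2->0,3->0,4->0,1=2] -> levels [8 7 7 5 7]
  -> period-2 cycle (repeats step 6); tank 0 never drops to <=2
Tank 0 never reaches <=2 within 15 steps

Answer: -1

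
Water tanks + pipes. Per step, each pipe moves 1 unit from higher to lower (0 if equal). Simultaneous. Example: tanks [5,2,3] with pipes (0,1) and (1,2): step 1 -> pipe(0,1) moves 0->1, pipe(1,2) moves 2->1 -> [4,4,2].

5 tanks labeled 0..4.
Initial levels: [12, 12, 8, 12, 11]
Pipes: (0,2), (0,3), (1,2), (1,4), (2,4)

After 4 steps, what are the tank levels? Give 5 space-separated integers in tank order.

Step 1: flows [0->2,0=3,1->2,1->4,4->2] -> levels [11 10 11 12 11]
Step 2: flows [0=2,3->0,2->1,4->1,2=4] -> levels [12 12 10 11 10]
Step 3: flows [0->2,0->3,1->2,1->4,2=4] -> levels [10 10 12 12 11]
Step 4: flows [2->0,3->0,2->1,4->1,2->4] -> levels [12 12 9 11 11]

Answer: 12 12 9 11 11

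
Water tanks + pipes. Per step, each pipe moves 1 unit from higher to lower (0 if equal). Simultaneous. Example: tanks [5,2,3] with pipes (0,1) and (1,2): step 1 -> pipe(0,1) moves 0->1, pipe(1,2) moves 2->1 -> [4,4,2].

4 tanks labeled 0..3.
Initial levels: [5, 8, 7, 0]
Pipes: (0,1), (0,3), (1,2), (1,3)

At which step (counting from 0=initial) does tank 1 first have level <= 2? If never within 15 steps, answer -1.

Answer: -1

Derivation:
Step 1: flows [1->0,0->3,1->2,1->3] -> levels [5 5 8 2]
Step 2: flows [0=1,0->3,2->1,1->3] -> levels [4 5 7 4]
Step 3: flows [1->0,0=3,2->1,1->3] -> levels [5 4 6 5]
Step 4: flows [0->1,0=3,2->1,3->1] -> levels [4 7 5 4]
Step 5: flows [1->0,0=3,1->2,1->3] -> levels [5 4 6 5]
  -> period-2 cycle (repeats step 3); tank 1 never drops to <=2
Tank 1 never reaches <=2 within 15 steps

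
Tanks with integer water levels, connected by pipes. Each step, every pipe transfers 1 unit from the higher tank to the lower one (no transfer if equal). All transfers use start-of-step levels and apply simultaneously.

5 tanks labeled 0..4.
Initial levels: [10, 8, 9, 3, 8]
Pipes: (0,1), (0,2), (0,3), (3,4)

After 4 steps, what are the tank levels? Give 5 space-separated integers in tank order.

Answer: 7 8 8 8 7

Derivation:
Step 1: flows [0->1,0->2,0->3,4->3] -> levels [7 9 10 5 7]
Step 2: flows [1->0,2->0,0->3,4->3] -> levels [8 8 9 7 6]
Step 3: flows [0=1,2->0,0->3,3->4] -> levels [8 8 8 7 7]
Step 4: flows [0=1,0=2,0->3,3=4] -> levels [7 8 8 8 7]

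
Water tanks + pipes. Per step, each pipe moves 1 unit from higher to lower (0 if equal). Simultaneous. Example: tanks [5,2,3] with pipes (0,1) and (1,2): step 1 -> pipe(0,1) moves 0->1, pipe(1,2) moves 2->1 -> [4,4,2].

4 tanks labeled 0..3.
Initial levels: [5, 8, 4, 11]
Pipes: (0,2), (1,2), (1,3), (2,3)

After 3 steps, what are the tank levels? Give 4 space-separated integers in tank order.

Answer: 6 7 6 9

Derivation:
Step 1: flows [0->2,1->2,3->1,3->2] -> levels [4 8 7 9]
Step 2: flows [2->0,1->2,3->1,3->2] -> levels [5 8 8 7]
Step 3: flows [2->0,1=2,1->3,2->3] -> levels [6 7 6 9]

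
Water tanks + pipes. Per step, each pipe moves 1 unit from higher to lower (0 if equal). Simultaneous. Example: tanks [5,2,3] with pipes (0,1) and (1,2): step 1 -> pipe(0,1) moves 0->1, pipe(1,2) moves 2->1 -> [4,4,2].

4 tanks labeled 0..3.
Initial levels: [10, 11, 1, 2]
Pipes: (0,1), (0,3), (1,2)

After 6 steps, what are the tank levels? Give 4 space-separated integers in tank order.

Step 1: flows [1->0,0->3,1->2] -> levels [10 9 2 3]
Step 2: flows [0->1,0->3,1->2] -> levels [8 9 3 4]
Step 3: flows [1->0,0->3,1->2] -> levels [8 7 4 5]
Step 4: flows [0->1,0->3,1->2] -> levels [6 7 5 6]
Step 5: flows [1->0,0=3,1->2] -> levels [7 5 6 6]
Step 6: flows [0->1,0->3,2->1] -> levels [5 7 5 7]

Answer: 5 7 5 7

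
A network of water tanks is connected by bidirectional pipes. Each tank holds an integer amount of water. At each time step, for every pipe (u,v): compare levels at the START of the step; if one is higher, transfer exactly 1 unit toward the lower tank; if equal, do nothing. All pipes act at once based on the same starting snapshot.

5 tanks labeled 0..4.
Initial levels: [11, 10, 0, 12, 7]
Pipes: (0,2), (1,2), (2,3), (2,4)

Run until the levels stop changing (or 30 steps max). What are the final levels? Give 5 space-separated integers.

Answer: 9 9 6 9 7

Derivation:
Step 1: flows [0->2,1->2,3->2,4->2] -> levels [10 9 4 11 6]
Step 2: flows [0->2,1->2,3->2,4->2] -> levels [9 8 8 10 5]
Step 3: flows [0->2,1=2,3->2,2->4] -> levels [8 8 9 9 6]
Step 4: flows [2->0,2->1,2=3,2->4] -> levels [9 9 6 9 7]
Step 5: flows [0->2,1->2,3->2,4->2] -> levels [8 8 10 8 6]
Step 6: flows [2->0,2->1,2->3,2->4] -> levels [9 9 6 9 7]
  -> period-2 cycle: step 6 state = step 4 state; never stabilizes
  -> state at step 30: (30-4) mod 2 = 0, same as step 4 -> [9 9 6 9 7]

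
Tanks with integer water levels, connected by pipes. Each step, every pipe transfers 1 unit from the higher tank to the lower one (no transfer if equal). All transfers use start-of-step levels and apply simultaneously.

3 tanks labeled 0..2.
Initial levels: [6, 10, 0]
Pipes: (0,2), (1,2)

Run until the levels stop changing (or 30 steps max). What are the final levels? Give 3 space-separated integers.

Step 1: flows [0->2,1->2] -> levels [5 9 2]
Step 2: flows [0->2,1->2] -> levels [4 8 4]
Step 3: flows [0=2,1->2] -> levels [4 7 5]
Step 4: flows [2->0,1->2] -> levels [5 6 5]
Step 5: flows [0=2,1->2] -> levels [5 5 6]
Step 6: flows [2->0,2->1] -> levels [6 6 4]
Step 7: flows [0->2,1->2] -> levels [5 5 6]
  -> period-2 cycle: step 7 state = step 5 state; never stabilizes
  -> state at step 30: (30-5) mod 2 = 1, same as step 6 -> [6 6 4]

Answer: 6 6 4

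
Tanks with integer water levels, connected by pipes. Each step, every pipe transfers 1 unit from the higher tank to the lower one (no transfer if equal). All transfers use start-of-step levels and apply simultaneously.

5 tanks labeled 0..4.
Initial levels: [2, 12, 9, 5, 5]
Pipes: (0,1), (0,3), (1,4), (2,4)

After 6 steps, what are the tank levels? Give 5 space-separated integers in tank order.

Answer: 7 6 7 5 8

Derivation:
Step 1: flows [1->0,3->0,1->4,2->4] -> levels [4 10 8 4 7]
Step 2: flows [1->0,0=3,1->4,2->4] -> levels [5 8 7 4 9]
Step 3: flows [1->0,0->3,4->1,4->2] -> levels [5 8 8 5 7]
Step 4: flows [1->0,0=3,1->4,2->4] -> levels [6 6 7 5 9]
Step 5: flows [0=1,0->3,4->1,4->2] -> levels [5 7 8 6 7]
Step 6: flows [1->0,3->0,1=4,2->4] -> levels [7 6 7 5 8]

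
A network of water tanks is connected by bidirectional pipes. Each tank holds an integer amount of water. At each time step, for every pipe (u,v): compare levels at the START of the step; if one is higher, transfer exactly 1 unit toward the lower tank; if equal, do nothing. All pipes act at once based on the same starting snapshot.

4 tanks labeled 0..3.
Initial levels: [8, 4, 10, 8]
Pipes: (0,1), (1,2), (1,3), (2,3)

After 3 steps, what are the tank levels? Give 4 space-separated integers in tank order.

Step 1: flows [0->1,2->1,3->1,2->3] -> levels [7 7 8 8]
Step 2: flows [0=1,2->1,3->1,2=3] -> levels [7 9 7 7]
Step 3: flows [1->0,1->2,1->3,2=3] -> levels [8 6 8 8]

Answer: 8 6 8 8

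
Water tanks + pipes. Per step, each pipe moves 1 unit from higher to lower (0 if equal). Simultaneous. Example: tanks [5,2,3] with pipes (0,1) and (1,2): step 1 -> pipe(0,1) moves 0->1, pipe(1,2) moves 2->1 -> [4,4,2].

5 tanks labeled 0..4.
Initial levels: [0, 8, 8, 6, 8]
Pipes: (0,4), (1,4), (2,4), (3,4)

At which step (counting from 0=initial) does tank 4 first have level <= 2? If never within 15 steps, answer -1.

Answer: -1

Derivation:
Step 1: flows [4->0,1=4,2=4,4->3] -> levels [1 8 8 7 6]
Step 2: flows [4->0,1->4,2->4,3->4] -> levels [2 7 7 6 8]
Step 3: flows [4->0,4->1,4->2,4->3] -> levels [3 8 8 7 4]
Step 4: flows [4->0,1->4,2->4,3->4] -> levels [4 7 7 6 6]
Step 5: flows [4->0,1->4,2->4,3=4] -> levels [5 6 6 6 7]
Step 6: flows [4->0,4->1,4->2,4->3] -> levels [6 7 7 7 3]
Step 7: flows [0->4,1->4,2->4,3->4] -> levels [5 6 6 6 7]
  -> period-2 cycle (repeats step 5); tank 4 never drops to <=2
Tank 4 never reaches <=2 within 15 steps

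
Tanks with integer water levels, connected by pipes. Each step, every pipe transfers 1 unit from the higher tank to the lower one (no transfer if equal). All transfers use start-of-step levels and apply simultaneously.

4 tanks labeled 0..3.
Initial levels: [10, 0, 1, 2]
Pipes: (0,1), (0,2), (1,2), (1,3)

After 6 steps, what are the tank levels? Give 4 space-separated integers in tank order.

Answer: 4 2 4 3

Derivation:
Step 1: flows [0->1,0->2,2->1,3->1] -> levels [8 3 1 1]
Step 2: flows [0->1,0->2,1->2,1->3] -> levels [6 2 3 2]
Step 3: flows [0->1,0->2,2->1,1=3] -> levels [4 4 3 2]
Step 4: flows [0=1,0->2,1->2,1->3] -> levels [3 2 5 3]
Step 5: flows [0->1,2->0,2->1,3->1] -> levels [3 5 3 2]
Step 6: flows [1->0,0=2,1->2,1->3] -> levels [4 2 4 3]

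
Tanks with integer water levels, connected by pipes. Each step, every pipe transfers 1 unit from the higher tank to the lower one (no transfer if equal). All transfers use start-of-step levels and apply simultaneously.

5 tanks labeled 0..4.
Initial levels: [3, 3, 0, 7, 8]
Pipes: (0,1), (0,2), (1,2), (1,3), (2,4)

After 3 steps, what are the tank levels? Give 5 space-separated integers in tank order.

Step 1: flows [0=1,0->2,1->2,3->1,4->2] -> levels [2 3 3 6 7]
Step 2: flows [1->0,2->0,1=2,3->1,4->2] -> levels [4 3 3 5 6]
Step 3: flows [0->1,0->2,1=2,3->1,4->2] -> levels [2 5 5 4 5]

Answer: 2 5 5 4 5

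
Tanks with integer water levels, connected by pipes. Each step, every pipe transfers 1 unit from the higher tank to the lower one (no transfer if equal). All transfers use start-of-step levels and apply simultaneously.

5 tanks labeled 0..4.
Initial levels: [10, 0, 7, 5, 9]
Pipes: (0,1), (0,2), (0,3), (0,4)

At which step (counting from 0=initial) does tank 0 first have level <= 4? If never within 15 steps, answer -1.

Answer: 5

Derivation:
Step 1: flows [0->1,0->2,0->3,0->4] -> levels [6 1 8 6 10]
Step 2: flows [0->1,2->0,0=3,4->0] -> levels [7 2 7 6 9]
Step 3: flows [0->1,0=2,0->3,4->0] -> levels [6 3 7 7 8]
Step 4: flows [0->1,2->0,3->0,4->0] -> levels [8 4 6 6 7]
Step 5: flows [0->1,0->2,0->3,0->4] -> levels [4 5 7 7 8]
Tank 0 first reaches <=4 at step 5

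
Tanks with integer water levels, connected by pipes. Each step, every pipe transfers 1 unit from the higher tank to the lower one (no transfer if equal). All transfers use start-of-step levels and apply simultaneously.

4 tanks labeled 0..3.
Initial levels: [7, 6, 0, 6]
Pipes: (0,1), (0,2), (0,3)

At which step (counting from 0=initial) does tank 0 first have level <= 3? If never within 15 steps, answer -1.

Answer: 4

Derivation:
Step 1: flows [0->1,0->2,0->3] -> levels [4 7 1 7]
Step 2: flows [1->0,0->2,3->0] -> levels [5 6 2 6]
Step 3: flows [1->0,0->2,3->0] -> levels [6 5 3 5]
Step 4: flows [0->1,0->2,0->3] -> levels [3 6 4 6]
Tank 0 first reaches <=3 at step 4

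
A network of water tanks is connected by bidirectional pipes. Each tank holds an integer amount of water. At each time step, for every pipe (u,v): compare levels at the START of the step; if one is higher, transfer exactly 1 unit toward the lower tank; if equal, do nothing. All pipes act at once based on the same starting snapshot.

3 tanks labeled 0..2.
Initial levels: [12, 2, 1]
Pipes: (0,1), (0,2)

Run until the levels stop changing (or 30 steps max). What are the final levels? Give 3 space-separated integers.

Step 1: flows [0->1,0->2] -> levels [10 3 2]
Step 2: flows [0->1,0->2] -> levels [8 4 3]
Step 3: flows [0->1,0->2] -> levels [6 5 4]
Step 4: flows [0->1,0->2] -> levels [4 6 5]
Step 5: flows [1->0,2->0] -> levels [6 5 4]
  -> period-2 cycle: step 5 state = step 3 state; never stabilizes
  -> state at step 30: (30-3) mod 2 = 1, same as step 4 -> [4 6 5]

Answer: 4 6 5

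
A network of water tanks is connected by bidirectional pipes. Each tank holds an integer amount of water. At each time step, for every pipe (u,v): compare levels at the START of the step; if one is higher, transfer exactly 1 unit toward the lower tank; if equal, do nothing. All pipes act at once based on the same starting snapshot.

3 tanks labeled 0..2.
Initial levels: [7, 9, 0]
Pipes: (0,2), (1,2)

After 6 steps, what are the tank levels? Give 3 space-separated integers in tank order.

Answer: 6 6 4

Derivation:
Step 1: flows [0->2,1->2] -> levels [6 8 2]
Step 2: flows [0->2,1->2] -> levels [5 7 4]
Step 3: flows [0->2,1->2] -> levels [4 6 6]
Step 4: flows [2->0,1=2] -> levels [5 6 5]
Step 5: flows [0=2,1->2] -> levels [5 5 6]
Step 6: flows [2->0,2->1] -> levels [6 6 4]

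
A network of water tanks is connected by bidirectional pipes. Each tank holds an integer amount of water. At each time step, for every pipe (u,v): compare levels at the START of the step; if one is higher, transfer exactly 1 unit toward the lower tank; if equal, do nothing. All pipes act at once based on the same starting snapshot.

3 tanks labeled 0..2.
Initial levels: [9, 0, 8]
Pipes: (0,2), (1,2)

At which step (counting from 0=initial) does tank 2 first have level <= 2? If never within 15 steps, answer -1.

Answer: -1

Derivation:
Step 1: flows [0->2,2->1] -> levels [8 1 8]
Step 2: flows [0=2,2->1] -> levels [8 2 7]
Step 3: flows [0->2,2->1] -> levels [7 3 7]
Step 4: flows [0=2,2->1] -> levels [7 4 6]
Step 5: flows [0->2,2->1] -> levels [6 5 6]
Step 6: flows [0=2,2->1] -> levels [6 6 5]
Step 7: flows [0->2,1->2] -> levels [5 5 7]
Step 8: flows [2->0,2->1] -> levels [6 6 5]
  -> period-2 cycle (repeats step 6); tank 2 never drops to <=2
Tank 2 never reaches <=2 within 15 steps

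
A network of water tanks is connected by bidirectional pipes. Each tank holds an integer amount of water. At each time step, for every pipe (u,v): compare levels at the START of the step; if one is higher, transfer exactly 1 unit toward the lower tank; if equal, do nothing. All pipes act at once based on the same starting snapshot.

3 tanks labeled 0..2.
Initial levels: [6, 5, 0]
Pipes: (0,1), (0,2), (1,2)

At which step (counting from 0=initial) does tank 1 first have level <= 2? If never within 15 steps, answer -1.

Step 1: flows [0->1,0->2,1->2] -> levels [4 5 2]
Step 2: flows [1->0,0->2,1->2] -> levels [4 3 4]
Step 3: flows [0->1,0=2,2->1] -> levels [3 5 3]
Step 4: flows [1->0,0=2,1->2] -> levels [4 3 4]
  -> period-2 cycle (repeats step 2); tank 1 never drops to <=2
Tank 1 never reaches <=2 within 15 steps

Answer: -1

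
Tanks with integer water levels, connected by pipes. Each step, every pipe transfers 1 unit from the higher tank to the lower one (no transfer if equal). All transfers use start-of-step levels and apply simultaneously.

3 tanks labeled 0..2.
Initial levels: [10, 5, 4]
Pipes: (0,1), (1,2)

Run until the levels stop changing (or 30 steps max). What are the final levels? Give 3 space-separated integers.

Step 1: flows [0->1,1->2] -> levels [9 5 5]
Step 2: flows [0->1,1=2] -> levels [8 6 5]
Step 3: flows [0->1,1->2] -> levels [7 6 6]
Step 4: flows [0->1,1=2] -> levels [6 7 6]
Step 5: flows [1->0,1->2] -> levels [7 5 7]
Step 6: flows [0->1,2->1] -> levels [6 7 6]
  -> period-2 cycle: step 6 state = step 4 state; never stabilizes
  -> state at step 30: (30-4) mod 2 = 0, same as step 4 -> [6 7 6]

Answer: 6 7 6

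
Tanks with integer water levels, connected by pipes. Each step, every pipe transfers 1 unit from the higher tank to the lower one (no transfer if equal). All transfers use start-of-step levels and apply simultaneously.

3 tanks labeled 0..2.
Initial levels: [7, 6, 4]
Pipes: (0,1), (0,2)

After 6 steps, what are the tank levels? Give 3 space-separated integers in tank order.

Step 1: flows [0->1,0->2] -> levels [5 7 5]
Step 2: flows [1->0,0=2] -> levels [6 6 5]
Step 3: flows [0=1,0->2] -> levels [5 6 6]
Step 4: flows [1->0,2->0] -> levels [7 5 5]
Step 5: flows [0->1,0->2] -> levels [5 6 6]
  -> period-2 cycle: step 5 state = step 3 state
  -> state at step 6: (6-3) mod 2 = 1, same as step 4 -> [7 5 5]

Answer: 7 5 5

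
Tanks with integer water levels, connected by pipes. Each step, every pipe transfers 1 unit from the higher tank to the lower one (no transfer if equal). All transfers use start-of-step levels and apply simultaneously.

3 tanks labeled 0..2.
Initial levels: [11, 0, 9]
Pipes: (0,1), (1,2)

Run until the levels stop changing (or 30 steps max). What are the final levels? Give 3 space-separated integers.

Step 1: flows [0->1,2->1] -> levels [10 2 8]
Step 2: flows [0->1,2->1] -> levels [9 4 7]
Step 3: flows [0->1,2->1] -> levels [8 6 6]
Step 4: flows [0->1,1=2] -> levels [7 7 6]
Step 5: flows [0=1,1->2] -> levels [7 6 7]
Step 6: flows [0->1,2->1] -> levels [6 8 6]
Step 7: flows [1->0,1->2] -> levels [7 6 7]
  -> period-2 cycle: step 7 state = step 5 state; never stabilizes
  -> state at step 30: (30-5) mod 2 = 1, same as step 6 -> [6 8 6]

Answer: 6 8 6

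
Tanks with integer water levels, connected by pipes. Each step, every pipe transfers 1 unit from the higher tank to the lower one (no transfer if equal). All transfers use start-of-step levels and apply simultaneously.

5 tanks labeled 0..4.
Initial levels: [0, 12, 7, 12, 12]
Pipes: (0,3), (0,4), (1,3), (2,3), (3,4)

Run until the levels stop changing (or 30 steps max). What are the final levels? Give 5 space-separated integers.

Answer: 8 9 9 10 7

Derivation:
Step 1: flows [3->0,4->0,1=3,3->2,3=4] -> levels [2 12 8 10 11]
Step 2: flows [3->0,4->0,1->3,3->2,4->3] -> levels [4 11 9 10 9]
Step 3: flows [3->0,4->0,1->3,3->2,3->4] -> levels [6 10 10 8 9]
Step 4: flows [3->0,4->0,1->3,2->3,4->3] -> levels [8 9 9 10 7]
Step 5: flows [3->0,0->4,3->1,3->2,3->4] -> levels [8 10 10 6 9]
Step 6: flows [0->3,4->0,1->3,2->3,4->3] -> levels [8 9 9 10 7]
  -> period-2 cycle: step 6 state = step 4 state; never stabilizes
  -> state at step 30: (30-4) mod 2 = 0, same as step 4 -> [8 9 9 10 7]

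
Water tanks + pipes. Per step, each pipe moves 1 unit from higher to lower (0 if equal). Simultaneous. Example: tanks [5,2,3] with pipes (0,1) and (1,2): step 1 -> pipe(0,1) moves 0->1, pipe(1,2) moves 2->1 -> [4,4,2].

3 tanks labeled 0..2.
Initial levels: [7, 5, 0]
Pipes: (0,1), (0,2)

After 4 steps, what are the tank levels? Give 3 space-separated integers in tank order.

Answer: 4 4 4

Derivation:
Step 1: flows [0->1,0->2] -> levels [5 6 1]
Step 2: flows [1->0,0->2] -> levels [5 5 2]
Step 3: flows [0=1,0->2] -> levels [4 5 3]
Step 4: flows [1->0,0->2] -> levels [4 4 4]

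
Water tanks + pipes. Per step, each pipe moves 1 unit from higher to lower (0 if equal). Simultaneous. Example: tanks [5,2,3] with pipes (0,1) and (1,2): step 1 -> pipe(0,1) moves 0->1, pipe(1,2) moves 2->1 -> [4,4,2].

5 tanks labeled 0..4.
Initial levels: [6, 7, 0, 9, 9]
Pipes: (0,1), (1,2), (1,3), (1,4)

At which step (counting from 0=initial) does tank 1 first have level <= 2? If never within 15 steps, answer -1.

Answer: -1

Derivation:
Step 1: flows [1->0,1->2,3->1,4->1] -> levels [7 7 1 8 8]
Step 2: flows [0=1,1->2,3->1,4->1] -> levels [7 8 2 7 7]
Step 3: flows [1->0,1->2,1->3,1->4] -> levels [8 4 3 8 8]
Step 4: flows [0->1,1->2,3->1,4->1] -> levels [7 6 4 7 7]
Step 5: flows [0->1,1->2,3->1,4->1] -> levels [6 8 5 6 6]
Step 6: flows [1->0,1->2,1->3,1->4] -> levels [7 4 6 7 7]
Step 7: flows [0->1,2->1,3->1,4->1] -> levels [6 8 5 6 6]
  -> period-2 cycle (repeats step 5); tank 1 never drops to <=2
Tank 1 never reaches <=2 within 15 steps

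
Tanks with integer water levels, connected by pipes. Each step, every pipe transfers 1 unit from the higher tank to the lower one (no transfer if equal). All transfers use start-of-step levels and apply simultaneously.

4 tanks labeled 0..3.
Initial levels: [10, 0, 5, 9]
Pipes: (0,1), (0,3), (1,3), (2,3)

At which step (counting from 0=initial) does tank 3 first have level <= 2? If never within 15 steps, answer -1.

Step 1: flows [0->1,0->3,3->1,3->2] -> levels [8 2 6 8]
Step 2: flows [0->1,0=3,3->1,3->2] -> levels [7 4 7 6]
Step 3: flows [0->1,0->3,3->1,2->3] -> levels [5 6 6 7]
Step 4: flows [1->0,3->0,3->1,3->2] -> levels [7 6 7 4]
Step 5: flows [0->1,0->3,1->3,2->3] -> levels [5 6 6 7]
  -> period-2 cycle (repeats step 3); tank 3 never drops to <=2
Tank 3 never reaches <=2 within 15 steps

Answer: -1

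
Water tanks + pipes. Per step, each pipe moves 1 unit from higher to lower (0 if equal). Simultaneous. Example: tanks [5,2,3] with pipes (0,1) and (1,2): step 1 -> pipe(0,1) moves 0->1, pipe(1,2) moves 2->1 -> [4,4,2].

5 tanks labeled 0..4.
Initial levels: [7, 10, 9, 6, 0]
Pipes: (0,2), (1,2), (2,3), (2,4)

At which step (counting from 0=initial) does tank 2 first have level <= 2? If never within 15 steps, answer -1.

Answer: -1

Derivation:
Step 1: flows [2->0,1->2,2->3,2->4] -> levels [8 9 7 7 1]
Step 2: flows [0->2,1->2,2=3,2->4] -> levels [7 8 8 7 2]
Step 3: flows [2->0,1=2,2->3,2->4] -> levels [8 8 5 8 3]
Step 4: flows [0->2,1->2,3->2,2->4] -> levels [7 7 7 7 4]
Step 5: flows [0=2,1=2,2=3,2->4] -> levels [7 7 6 7 5]
Step 6: flows [0->2,1->2,3->2,2->4] -> levels [6 6 8 6 6]
Step 7: flows [2->0,2->1,2->3,2->4] -> levels [7 7 4 7 7]
Step 8: flows [0->2,1->2,3->2,4->2] -> levels [6 6 8 6 6]
  -> period-2 cycle (repeats step 6); tank 2 never drops to <=2
Tank 2 never reaches <=2 within 15 steps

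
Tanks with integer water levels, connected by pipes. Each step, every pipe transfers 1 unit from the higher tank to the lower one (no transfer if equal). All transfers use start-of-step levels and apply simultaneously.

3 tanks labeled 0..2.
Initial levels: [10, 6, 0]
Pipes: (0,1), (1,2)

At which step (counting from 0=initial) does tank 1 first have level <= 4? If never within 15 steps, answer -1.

Answer: 7

Derivation:
Step 1: flows [0->1,1->2] -> levels [9 6 1]
Step 2: flows [0->1,1->2] -> levels [8 6 2]
Step 3: flows [0->1,1->2] -> levels [7 6 3]
Step 4: flows [0->1,1->2] -> levels [6 6 4]
Step 5: flows [0=1,1->2] -> levels [6 5 5]
Step 6: flows [0->1,1=2] -> levels [5 6 5]
Step 7: flows [1->0,1->2] -> levels [6 4 6]
Tank 1 first reaches <=4 at step 7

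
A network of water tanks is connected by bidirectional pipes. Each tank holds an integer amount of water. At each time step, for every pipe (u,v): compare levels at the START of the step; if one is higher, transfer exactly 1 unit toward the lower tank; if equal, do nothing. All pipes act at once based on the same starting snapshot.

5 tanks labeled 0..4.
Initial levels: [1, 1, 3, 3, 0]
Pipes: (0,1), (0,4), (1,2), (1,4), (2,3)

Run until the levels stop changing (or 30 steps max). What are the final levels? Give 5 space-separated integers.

Answer: 1 3 1 2 1

Derivation:
Step 1: flows [0=1,0->4,2->1,1->4,2=3] -> levels [0 1 2 3 2]
Step 2: flows [1->0,4->0,2->1,4->1,3->2] -> levels [2 2 2 2 0]
Step 3: flows [0=1,0->4,1=2,1->4,2=3] -> levels [1 1 2 2 2]
Step 4: flows [0=1,4->0,2->1,4->1,2=3] -> levels [2 3 1 2 0]
Step 5: flows [1->0,0->4,1->2,1->4,3->2] -> levels [2 0 3 1 2]
Step 6: flows [0->1,0=4,2->1,4->1,2->3] -> levels [1 3 1 2 1]
Step 7: flows [1->0,0=4,1->2,1->4,3->2] -> levels [2 0 3 1 2]
  -> period-2 cycle: step 7 state = step 5 state; never stabilizes
  -> state at step 30: (30-5) mod 2 = 1, same as step 6 -> [1 3 1 2 1]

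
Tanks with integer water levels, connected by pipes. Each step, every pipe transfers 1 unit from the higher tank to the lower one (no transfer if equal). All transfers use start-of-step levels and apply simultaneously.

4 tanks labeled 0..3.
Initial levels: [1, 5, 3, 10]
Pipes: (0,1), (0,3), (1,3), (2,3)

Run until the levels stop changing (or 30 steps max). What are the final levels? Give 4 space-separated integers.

Answer: 5 5 5 4

Derivation:
Step 1: flows [1->0,3->0,3->1,3->2] -> levels [3 5 4 7]
Step 2: flows [1->0,3->0,3->1,3->2] -> levels [5 5 5 4]
Step 3: flows [0=1,0->3,1->3,2->3] -> levels [4 4 4 7]
Step 4: flows [0=1,3->0,3->1,3->2] -> levels [5 5 5 4]
  -> period-2 cycle: step 4 state = step 2 state; never stabilizes
  -> state at step 30: (30-2) mod 2 = 0, same as step 2 -> [5 5 5 4]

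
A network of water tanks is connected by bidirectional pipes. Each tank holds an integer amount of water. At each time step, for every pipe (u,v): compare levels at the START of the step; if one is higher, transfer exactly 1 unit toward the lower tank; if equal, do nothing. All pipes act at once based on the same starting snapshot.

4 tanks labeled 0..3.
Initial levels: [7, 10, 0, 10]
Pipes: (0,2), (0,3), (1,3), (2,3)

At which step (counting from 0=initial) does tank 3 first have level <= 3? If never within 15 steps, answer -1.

Step 1: flows [0->2,3->0,1=3,3->2] -> levels [7 10 2 8]
Step 2: flows [0->2,3->0,1->3,3->2] -> levels [7 9 4 7]
Step 3: flows [0->2,0=3,1->3,3->2] -> levels [6 8 6 7]
Step 4: flows [0=2,3->0,1->3,3->2] -> levels [7 7 7 6]
Step 5: flows [0=2,0->3,1->3,2->3] -> levels [6 6 6 9]
Step 6: flows [0=2,3->0,3->1,3->2] -> levels [7 7 7 6]
  -> period-2 cycle (repeats step 4); tank 3 never drops to <=3
Tank 3 never reaches <=3 within 15 steps

Answer: -1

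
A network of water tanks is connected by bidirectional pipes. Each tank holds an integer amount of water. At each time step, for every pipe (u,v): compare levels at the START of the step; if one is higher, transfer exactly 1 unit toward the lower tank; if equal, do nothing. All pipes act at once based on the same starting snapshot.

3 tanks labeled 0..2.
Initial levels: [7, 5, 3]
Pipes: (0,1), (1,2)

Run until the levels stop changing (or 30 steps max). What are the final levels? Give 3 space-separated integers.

Step 1: flows [0->1,1->2] -> levels [6 5 4]
Step 2: flows [0->1,1->2] -> levels [5 5 5]
Step 3: flows [0=1,1=2] -> levels [5 5 5]
  -> stable (no change)

Answer: 5 5 5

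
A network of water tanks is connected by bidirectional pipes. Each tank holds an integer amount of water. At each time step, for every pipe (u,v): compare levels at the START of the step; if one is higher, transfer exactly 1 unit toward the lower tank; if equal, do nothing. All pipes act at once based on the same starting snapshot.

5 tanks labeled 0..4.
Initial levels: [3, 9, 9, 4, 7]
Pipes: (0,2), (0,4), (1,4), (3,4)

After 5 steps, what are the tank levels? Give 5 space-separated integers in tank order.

Answer: 6 6 7 5 8

Derivation:
Step 1: flows [2->0,4->0,1->4,4->3] -> levels [5 8 8 5 6]
Step 2: flows [2->0,4->0,1->4,4->3] -> levels [7 7 7 6 5]
Step 3: flows [0=2,0->4,1->4,3->4] -> levels [6 6 7 5 8]
Step 4: flows [2->0,4->0,4->1,4->3] -> levels [8 7 6 6 5]
Step 5: flows [0->2,0->4,1->4,3->4] -> levels [6 6 7 5 8]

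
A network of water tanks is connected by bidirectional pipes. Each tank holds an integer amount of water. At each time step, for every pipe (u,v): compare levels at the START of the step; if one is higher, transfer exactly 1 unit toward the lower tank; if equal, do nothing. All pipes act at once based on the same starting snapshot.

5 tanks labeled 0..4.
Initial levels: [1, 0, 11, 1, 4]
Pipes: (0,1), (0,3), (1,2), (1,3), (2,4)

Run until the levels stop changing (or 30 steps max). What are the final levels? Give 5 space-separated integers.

Step 1: flows [0->1,0=3,2->1,3->1,2->4] -> levels [0 3 9 0 5]
Step 2: flows [1->0,0=3,2->1,1->3,2->4] -> levels [1 2 7 1 6]
Step 3: flows [1->0,0=3,2->1,1->3,2->4] -> levels [2 1 5 2 7]
Step 4: flows [0->1,0=3,2->1,3->1,4->2] -> levels [1 4 5 1 6]
Step 5: flows [1->0,0=3,2->1,1->3,4->2] -> levels [2 3 5 2 5]
Step 6: flows [1->0,0=3,2->1,1->3,2=4] -> levels [3 2 4 3 5]
Step 7: flows [0->1,0=3,2->1,3->1,4->2] -> levels [2 5 4 2 4]
Step 8: flows [1->0,0=3,1->2,1->3,2=4] -> levels [3 2 5 3 4]
Step 9: flows [0->1,0=3,2->1,3->1,2->4] -> levels [2 5 3 2 5]
Step 10: flows [1->0,0=3,1->2,1->3,4->2] -> levels [3 2 5 3 4]
  -> period-2 cycle: step 10 state = step 8 state; never stabilizes
  -> state at step 30: (30-8) mod 2 = 0, same as step 8 -> [3 2 5 3 4]

Answer: 3 2 5 3 4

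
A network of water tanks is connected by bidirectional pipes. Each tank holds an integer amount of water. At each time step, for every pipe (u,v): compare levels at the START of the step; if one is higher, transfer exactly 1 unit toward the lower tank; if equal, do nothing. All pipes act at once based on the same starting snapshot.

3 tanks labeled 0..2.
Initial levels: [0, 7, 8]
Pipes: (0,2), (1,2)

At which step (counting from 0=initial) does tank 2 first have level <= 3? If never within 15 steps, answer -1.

Step 1: flows [2->0,2->1] -> levels [1 8 6]
Step 2: flows [2->0,1->2] -> levels [2 7 6]
Step 3: flows [2->0,1->2] -> levels [3 6 6]
Step 4: flows [2->0,1=2] -> levels [4 6 5]
Step 5: flows [2->0,1->2] -> levels [5 5 5]
Step 6: flows [0=2,1=2] -> levels [5 5 5]
  -> stable; tank 2 stays at 5 > 3
Tank 2 never reaches <=3 within 15 steps

Answer: -1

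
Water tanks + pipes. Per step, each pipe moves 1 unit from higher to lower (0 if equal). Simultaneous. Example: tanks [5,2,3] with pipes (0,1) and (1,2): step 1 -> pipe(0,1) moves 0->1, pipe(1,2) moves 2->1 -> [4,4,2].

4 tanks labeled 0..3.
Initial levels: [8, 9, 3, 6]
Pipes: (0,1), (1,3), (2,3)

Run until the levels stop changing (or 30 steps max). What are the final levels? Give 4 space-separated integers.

Step 1: flows [1->0,1->3,3->2] -> levels [9 7 4 6]
Step 2: flows [0->1,1->3,3->2] -> levels [8 7 5 6]
Step 3: flows [0->1,1->3,3->2] -> levels [7 7 6 6]
Step 4: flows [0=1,1->3,2=3] -> levels [7 6 6 7]
Step 5: flows [0->1,3->1,3->2] -> levels [6 8 7 5]
Step 6: flows [1->0,1->3,2->3] -> levels [7 6 6 7]
  -> period-2 cycle: step 6 state = step 4 state; never stabilizes
  -> state at step 30: (30-4) mod 2 = 0, same as step 4 -> [7 6 6 7]

Answer: 7 6 6 7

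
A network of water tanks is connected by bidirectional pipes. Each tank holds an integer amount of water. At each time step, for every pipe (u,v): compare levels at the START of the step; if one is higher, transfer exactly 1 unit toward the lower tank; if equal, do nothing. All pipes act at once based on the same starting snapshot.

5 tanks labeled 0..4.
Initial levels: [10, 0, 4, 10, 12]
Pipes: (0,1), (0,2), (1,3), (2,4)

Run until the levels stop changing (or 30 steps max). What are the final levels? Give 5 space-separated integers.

Answer: 6 8 9 6 7

Derivation:
Step 1: flows [0->1,0->2,3->1,4->2] -> levels [8 2 6 9 11]
Step 2: flows [0->1,0->2,3->1,4->2] -> levels [6 4 8 8 10]
Step 3: flows [0->1,2->0,3->1,4->2] -> levels [6 6 8 7 9]
Step 4: flows [0=1,2->0,3->1,4->2] -> levels [7 7 8 6 8]
Step 5: flows [0=1,2->0,1->3,2=4] -> levels [8 6 7 7 8]
Step 6: flows [0->1,0->2,3->1,4->2] -> levels [6 8 9 6 7]
Step 7: flows [1->0,2->0,1->3,2->4] -> levels [8 6 7 7 8]
  -> period-2 cycle: step 7 state = step 5 state; never stabilizes
  -> state at step 30: (30-5) mod 2 = 1, same as step 6 -> [6 8 9 6 7]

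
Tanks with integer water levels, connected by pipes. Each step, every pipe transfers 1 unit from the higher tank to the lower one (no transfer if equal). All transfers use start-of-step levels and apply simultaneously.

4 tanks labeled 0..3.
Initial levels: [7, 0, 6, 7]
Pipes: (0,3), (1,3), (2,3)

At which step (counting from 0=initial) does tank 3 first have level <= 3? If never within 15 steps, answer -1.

Step 1: flows [0=3,3->1,3->2] -> levels [7 1 7 5]
Step 2: flows [0->3,3->1,2->3] -> levels [6 2 6 6]
Step 3: flows [0=3,3->1,2=3] -> levels [6 3 6 5]
Step 4: flows [0->3,3->1,2->3] -> levels [5 4 5 6]
Step 5: flows [3->0,3->1,3->2] -> levels [6 5 6 3]
Tank 3 first reaches <=3 at step 5

Answer: 5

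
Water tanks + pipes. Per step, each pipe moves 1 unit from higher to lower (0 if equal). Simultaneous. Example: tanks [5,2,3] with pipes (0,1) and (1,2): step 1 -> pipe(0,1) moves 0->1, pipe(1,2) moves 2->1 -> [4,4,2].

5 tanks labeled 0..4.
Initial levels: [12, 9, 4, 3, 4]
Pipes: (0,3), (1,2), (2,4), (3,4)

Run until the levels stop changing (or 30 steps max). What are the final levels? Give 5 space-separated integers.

Answer: 8 6 5 6 7

Derivation:
Step 1: flows [0->3,1->2,2=4,4->3] -> levels [11 8 5 5 3]
Step 2: flows [0->3,1->2,2->4,3->4] -> levels [10 7 5 5 5]
Step 3: flows [0->3,1->2,2=4,3=4] -> levels [9 6 6 6 5]
Step 4: flows [0->3,1=2,2->4,3->4] -> levels [8 6 5 6 7]
Step 5: flows [0->3,1->2,4->2,4->3] -> levels [7 5 7 8 5]
Step 6: flows [3->0,2->1,2->4,3->4] -> levels [8 6 5 6 7]
  -> period-2 cycle: step 6 state = step 4 state; never stabilizes
  -> state at step 30: (30-4) mod 2 = 0, same as step 4 -> [8 6 5 6 7]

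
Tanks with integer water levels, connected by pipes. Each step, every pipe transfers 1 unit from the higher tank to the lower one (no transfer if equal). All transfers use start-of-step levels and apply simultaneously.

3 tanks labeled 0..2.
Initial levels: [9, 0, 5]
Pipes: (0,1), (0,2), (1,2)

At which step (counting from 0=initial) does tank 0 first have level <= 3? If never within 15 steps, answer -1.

Answer: -1

Derivation:
Step 1: flows [0->1,0->2,2->1] -> levels [7 2 5]
Step 2: flows [0->1,0->2,2->1] -> levels [5 4 5]
Step 3: flows [0->1,0=2,2->1] -> levels [4 6 4]
Step 4: flows [1->0,0=2,1->2] -> levels [5 4 5]
  -> period-2 cycle (repeats step 2); tank 0 never drops to <=3
Tank 0 never reaches <=3 within 15 steps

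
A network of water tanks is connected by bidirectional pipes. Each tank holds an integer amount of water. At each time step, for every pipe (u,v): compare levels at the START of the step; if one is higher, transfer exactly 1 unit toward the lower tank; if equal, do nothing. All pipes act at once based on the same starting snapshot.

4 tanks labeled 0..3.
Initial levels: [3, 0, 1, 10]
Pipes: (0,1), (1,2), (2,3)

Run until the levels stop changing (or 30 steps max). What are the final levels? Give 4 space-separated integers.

Answer: 4 2 5 3

Derivation:
Step 1: flows [0->1,2->1,3->2] -> levels [2 2 1 9]
Step 2: flows [0=1,1->2,3->2] -> levels [2 1 3 8]
Step 3: flows [0->1,2->1,3->2] -> levels [1 3 3 7]
Step 4: flows [1->0,1=2,3->2] -> levels [2 2 4 6]
Step 5: flows [0=1,2->1,3->2] -> levels [2 3 4 5]
Step 6: flows [1->0,2->1,3->2] -> levels [3 3 4 4]
Step 7: flows [0=1,2->1,2=3] -> levels [3 4 3 4]
Step 8: flows [1->0,1->2,3->2] -> levels [4 2 5 3]
Step 9: flows [0->1,2->1,2->3] -> levels [3 4 3 4]
  -> period-2 cycle: step 9 state = step 7 state; never stabilizes
  -> state at step 30: (30-7) mod 2 = 1, same as step 8 -> [4 2 5 3]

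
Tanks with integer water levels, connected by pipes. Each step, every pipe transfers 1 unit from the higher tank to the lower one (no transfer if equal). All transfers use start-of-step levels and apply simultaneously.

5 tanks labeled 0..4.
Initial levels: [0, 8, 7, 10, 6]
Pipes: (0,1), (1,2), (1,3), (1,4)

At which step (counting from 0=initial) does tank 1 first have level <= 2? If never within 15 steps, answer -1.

Step 1: flows [1->0,1->2,3->1,1->4] -> levels [1 6 8 9 7]
Step 2: flows [1->0,2->1,3->1,4->1] -> levels [2 8 7 8 6]
Step 3: flows [1->0,1->2,1=3,1->4] -> levels [3 5 8 8 7]
Step 4: flows [1->0,2->1,3->1,4->1] -> levels [4 7 7 7 6]
Step 5: flows [1->0,1=2,1=3,1->4] -> levels [5 5 7 7 7]
Step 6: flows [0=1,2->1,3->1,4->1] -> levels [5 8 6 6 6]
Step 7: flows [1->0,1->2,1->3,1->4] -> levels [6 4 7 7 7]
Step 8: flows [0->1,2->1,3->1,4->1] -> levels [5 8 6 6 6]
  -> period-2 cycle (repeats step 6); tank 1 never drops to <=2
Tank 1 never reaches <=2 within 15 steps

Answer: -1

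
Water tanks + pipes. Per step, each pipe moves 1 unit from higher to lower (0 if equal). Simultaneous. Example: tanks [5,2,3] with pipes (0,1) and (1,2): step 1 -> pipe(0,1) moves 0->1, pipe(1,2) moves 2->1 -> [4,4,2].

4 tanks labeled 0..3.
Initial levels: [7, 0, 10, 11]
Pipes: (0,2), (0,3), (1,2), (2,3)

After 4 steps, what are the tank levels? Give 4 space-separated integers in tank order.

Step 1: flows [2->0,3->0,2->1,3->2] -> levels [9 1 9 9]
Step 2: flows [0=2,0=3,2->1,2=3] -> levels [9 2 8 9]
Step 3: flows [0->2,0=3,2->1,3->2] -> levels [8 3 9 8]
Step 4: flows [2->0,0=3,2->1,2->3] -> levels [9 4 6 9]

Answer: 9 4 6 9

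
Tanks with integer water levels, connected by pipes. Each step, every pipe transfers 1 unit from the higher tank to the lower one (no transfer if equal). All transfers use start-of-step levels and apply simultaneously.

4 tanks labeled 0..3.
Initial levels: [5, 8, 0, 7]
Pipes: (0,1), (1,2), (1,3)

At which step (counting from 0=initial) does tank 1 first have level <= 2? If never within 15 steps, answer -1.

Answer: -1

Derivation:
Step 1: flows [1->0,1->2,1->3] -> levels [6 5 1 8]
Step 2: flows [0->1,1->2,3->1] -> levels [5 6 2 7]
Step 3: flows [1->0,1->2,3->1] -> levels [6 5 3 6]
Step 4: flows [0->1,1->2,3->1] -> levels [5 6 4 5]
Step 5: flows [1->0,1->2,1->3] -> levels [6 3 5 6]
Step 6: flows [0->1,2->1,3->1] -> levels [5 6 4 5]
  -> period-2 cycle (repeats step 4); tank 1 never drops to <=2
Tank 1 never reaches <=2 within 15 steps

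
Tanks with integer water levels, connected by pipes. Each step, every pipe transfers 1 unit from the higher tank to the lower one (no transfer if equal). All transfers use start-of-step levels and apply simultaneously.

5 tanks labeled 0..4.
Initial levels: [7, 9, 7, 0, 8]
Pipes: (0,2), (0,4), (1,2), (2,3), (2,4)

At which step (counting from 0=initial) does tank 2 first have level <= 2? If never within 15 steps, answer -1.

Step 1: flows [0=2,4->0,1->2,2->3,4->2] -> levels [8 8 8 1 6]
Step 2: flows [0=2,0->4,1=2,2->3,2->4] -> levels [7 8 6 2 8]
Step 3: flows [0->2,4->0,1->2,2->3,4->2] -> levels [7 7 8 3 6]
Step 4: flows [2->0,0->4,2->1,2->3,2->4] -> levels [7 8 4 4 8]
Step 5: flows [0->2,4->0,1->2,2=3,4->2] -> levels [7 7 7 4 6]
Step 6: flows [0=2,0->4,1=2,2->3,2->4] -> levels [6 7 5 5 8]
Step 7: flows [0->2,4->0,1->2,2=3,4->2] -> levels [6 6 8 5 6]
Step 8: flows [2->0,0=4,2->1,2->3,2->4] -> levels [7 7 4 6 7]
Step 9: flows [0->2,0=4,1->2,3->2,4->2] -> levels [6 6 8 5 6]
  -> period-2 cycle (repeats step 7); tank 2 never drops to <=2
Tank 2 never reaches <=2 within 15 steps

Answer: -1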